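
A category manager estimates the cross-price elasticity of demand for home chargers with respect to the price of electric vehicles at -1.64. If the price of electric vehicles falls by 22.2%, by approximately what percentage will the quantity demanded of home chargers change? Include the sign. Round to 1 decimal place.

36.4%

%ΔQ ≈ ε × %ΔP of electric vehicles = -1.64 × (-22.2%) = 36.4%.
Demand for home chargers rises by about 36.4%.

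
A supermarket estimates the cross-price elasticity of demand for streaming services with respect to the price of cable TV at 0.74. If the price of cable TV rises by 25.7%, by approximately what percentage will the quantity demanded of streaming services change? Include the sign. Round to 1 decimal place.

19.0%

%ΔQ ≈ ε × %ΔP of cable TV = 0.74 × (25.7%) = 19.0%.
Demand for streaming services rises by about 19.0%.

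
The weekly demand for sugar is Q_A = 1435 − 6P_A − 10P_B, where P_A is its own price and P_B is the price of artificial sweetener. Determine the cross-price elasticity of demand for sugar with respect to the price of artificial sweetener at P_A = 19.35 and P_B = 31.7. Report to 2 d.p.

At P_A = 19.35 and P_B = 31.7: Q_A = 1001.9.
∂Q_A/∂P_B = -10.
ε = (∂Q_A/∂P_B)(P_B/Q_A) = -10 × (31.7/1001.9) ≈ -0.32.
Since ε < 0, sugar and artificial sweetener are complements.

-0.32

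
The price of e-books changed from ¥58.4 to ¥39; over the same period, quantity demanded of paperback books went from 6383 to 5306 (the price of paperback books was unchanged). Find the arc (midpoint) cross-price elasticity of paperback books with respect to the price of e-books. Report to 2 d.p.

ΔQ_A = 5306 − 6383 = -1077; ΔP_B = 39 − 58.4 = -19.4.
Midpoints: Q̄_A = 5844.5, P̄_B = 48.70.
ε = (ΔQ_A/Q̄_A)/(ΔP_B/P̄_B) = (-1077/5844.5)/(-19.4/48.70) ≈ 0.46.

0.46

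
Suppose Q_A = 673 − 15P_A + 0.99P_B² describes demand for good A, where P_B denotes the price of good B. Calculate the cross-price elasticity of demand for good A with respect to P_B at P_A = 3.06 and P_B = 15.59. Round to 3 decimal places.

At P_A = 3.06 and P_B = 15.59: Q_A = 867.718.
∂Q_A/∂P_B = 1.98P_B = 1.98(15.59) = 30.8682.
ε = (∂Q_A/∂P_B)(P_B/Q_A) = 30.8682 × (15.59/867.718) ≈ 0.555.

0.555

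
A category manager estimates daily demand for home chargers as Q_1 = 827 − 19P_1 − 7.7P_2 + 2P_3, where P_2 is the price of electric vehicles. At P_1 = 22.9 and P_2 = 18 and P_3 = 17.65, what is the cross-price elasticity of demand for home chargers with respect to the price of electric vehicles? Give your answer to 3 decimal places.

-0.480

At P_1 = 22.9 and P_2 = 18 and P_3 = 17.65: Q_1 = 288.6.
∂Q_1/∂P_2 = -7.7.
ε = (∂Q_1/∂P_2)(P_2/Q_1) = -7.7 × (18/288.6) ≈ -0.480.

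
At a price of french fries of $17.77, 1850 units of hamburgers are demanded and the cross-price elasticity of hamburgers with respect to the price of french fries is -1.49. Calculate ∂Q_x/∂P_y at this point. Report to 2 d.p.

ε = (∂Q_x/∂P_y)·(P_y/Q_x) ⇒ ∂Q_x/∂P_y = ε·Q_x/P_y = -1.49 × 1850/17.77 ≈ -155.12.

-155.12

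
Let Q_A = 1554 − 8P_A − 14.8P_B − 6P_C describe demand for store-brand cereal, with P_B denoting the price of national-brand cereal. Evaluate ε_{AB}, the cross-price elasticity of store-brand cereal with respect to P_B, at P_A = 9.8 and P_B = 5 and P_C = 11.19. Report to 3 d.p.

-0.055

At P_A = 9.8 and P_B = 5 and P_C = 11.19: Q_A = 1334.46.
∂Q_A/∂P_B = -14.8.
ε = (∂Q_A/∂P_B)(P_B/Q_A) = -14.8 × (5/1334.46) ≈ -0.055.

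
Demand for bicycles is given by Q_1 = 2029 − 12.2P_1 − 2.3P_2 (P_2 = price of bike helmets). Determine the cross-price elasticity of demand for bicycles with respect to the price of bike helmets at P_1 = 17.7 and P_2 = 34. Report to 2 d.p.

At P_1 = 17.7 and P_2 = 34: Q_1 = 1734.86.
∂Q_1/∂P_2 = -2.3.
ε = (∂Q_1/∂P_2)(P_2/Q_1) = -2.3 × (34/1734.86) ≈ -0.05.
Since ε < 0, bicycles and bike helmets are complements.

-0.05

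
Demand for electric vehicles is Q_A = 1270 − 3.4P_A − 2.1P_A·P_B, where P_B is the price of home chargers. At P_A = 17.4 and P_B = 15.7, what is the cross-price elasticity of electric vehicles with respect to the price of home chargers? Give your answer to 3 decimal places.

At P_A = 17.4 and P_B = 15.7: Q_A = 637.162.
∂Q_A/∂P_B = -2.1P_A = -2.1(17.4) = -36.5400.
ε = (∂Q_A/∂P_B)(P_B/Q_A) = -36.5400 × (15.7/637.162) ≈ -0.900.
ε < 0: complements.

-0.900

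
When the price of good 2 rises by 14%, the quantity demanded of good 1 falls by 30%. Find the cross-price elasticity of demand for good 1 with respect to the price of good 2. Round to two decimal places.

ε = (%ΔQ of good 1) / (%ΔP of good 2) = (-30%) / (14%) ≈ -2.14.
Negative cross-price elasticity: complements.

-2.14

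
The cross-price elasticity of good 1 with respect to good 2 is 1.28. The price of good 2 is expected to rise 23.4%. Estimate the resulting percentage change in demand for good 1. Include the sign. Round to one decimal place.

%ΔQ ≈ ε × %ΔP of good 2 = 1.28 × (23.4%) = 30.0%.

30.0%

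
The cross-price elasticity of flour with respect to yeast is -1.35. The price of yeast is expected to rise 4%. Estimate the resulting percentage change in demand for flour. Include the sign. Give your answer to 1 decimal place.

%ΔQ ≈ ε × %ΔP of yeast = -1.35 × (4%) = -5.4%.
Demand for flour falls by about 5.4%.

-5.4%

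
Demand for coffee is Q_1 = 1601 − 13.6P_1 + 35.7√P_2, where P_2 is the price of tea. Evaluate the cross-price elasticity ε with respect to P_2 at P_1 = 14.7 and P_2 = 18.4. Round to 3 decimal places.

At P_1 = 14.7 and P_2 = 18.4: Q_1 = 1554.216.
∂Q_1/∂P_2 = 35.7/(2√P_2) = 35.7/(2√18.4) = 4.1613.
ε = (∂Q_1/∂P_2)(P_2/Q_1) = 4.1613 × (18.4/1554.216) ≈ 0.049.
ε > 0: substitutes.

0.049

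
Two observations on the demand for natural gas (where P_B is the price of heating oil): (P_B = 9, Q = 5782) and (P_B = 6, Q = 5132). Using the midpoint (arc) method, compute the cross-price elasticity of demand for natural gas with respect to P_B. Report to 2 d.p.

0.30

ΔQ_A = 5132 − 5782 = -650; ΔP_B = 6 − 9 = -3.
Midpoints: Q̄_A = 5457.0, P̄_B = 7.50.
ε = (ΔQ_A/Q̄_A)/(ΔP_B/P̄_B) = (-650/5457.0)/(-3/7.50) ≈ 0.30.
ε > 0: natural gas and heating oil are substitutes.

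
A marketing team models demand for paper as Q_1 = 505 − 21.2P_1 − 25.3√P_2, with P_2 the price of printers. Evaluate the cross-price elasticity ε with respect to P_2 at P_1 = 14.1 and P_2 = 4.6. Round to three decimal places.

At P_1 = 14.1 and P_2 = 4.6: Q_1 = 151.818.
∂Q_1/∂P_2 = -25.3/(2√P_2) = -25.3/(2√4.6) = -5.8981.
ε = (∂Q_1/∂P_2)(P_2/Q_1) = -5.8981 × (4.6/151.818) ≈ -0.179.

-0.179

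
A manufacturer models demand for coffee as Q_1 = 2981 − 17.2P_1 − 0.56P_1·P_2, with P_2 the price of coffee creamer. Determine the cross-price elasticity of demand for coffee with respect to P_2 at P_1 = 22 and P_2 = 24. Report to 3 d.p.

At P_1 = 22 and P_2 = 24: Q_1 = 2306.92.
∂Q_1/∂P_2 = -0.56P_1 = -0.56(22) = -12.3200.
ε = (∂Q_1/∂P_2)(P_2/Q_1) = -12.3200 × (24/2306.92) ≈ -0.128.

-0.128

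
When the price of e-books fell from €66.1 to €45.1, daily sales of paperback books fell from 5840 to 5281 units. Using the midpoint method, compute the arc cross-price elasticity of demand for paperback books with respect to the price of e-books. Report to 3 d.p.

0.266

ΔQ_A = 5281 − 5840 = -559; ΔP_B = 45.1 − 66.1 = -21.
Midpoints: Q̄_A = 5560.5, P̄_B = 55.60.
ε = (ΔQ_A/Q̄_A)/(ΔP_B/P̄_B) = (-559/5560.5)/(-21/55.60) ≈ 0.266.
ε > 0: paperback books and e-books are substitutes.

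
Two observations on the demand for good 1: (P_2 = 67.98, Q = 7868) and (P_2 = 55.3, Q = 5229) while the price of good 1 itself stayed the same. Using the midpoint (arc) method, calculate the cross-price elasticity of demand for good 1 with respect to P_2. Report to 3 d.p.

1.959

ΔQ_1 = 5229 − 7868 = -2639; ΔP_2 = 55.3 − 67.98 = -12.68.
Midpoints: Q̄_1 = 6548.5, P̄_2 = 61.64.
ε = (ΔQ_1/Q̄_1)/(ΔP_2/P̄_2) = (-2639/6548.5)/(-12.68/61.64) ≈ 1.959.
ε > 0: good 1 and good 2 are substitutes.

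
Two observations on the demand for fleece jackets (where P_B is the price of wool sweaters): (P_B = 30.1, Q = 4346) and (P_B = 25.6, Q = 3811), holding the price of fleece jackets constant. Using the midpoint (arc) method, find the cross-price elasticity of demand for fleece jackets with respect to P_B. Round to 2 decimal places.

ΔQ_A = 3811 − 4346 = -535; ΔP_B = 25.6 − 30.1 = -4.5.
Midpoints: Q̄_A = 4078.5, P̄_B = 27.85.
ε = (ΔQ_A/Q̄_A)/(ΔP_B/P̄_B) = (-535/4078.5)/(-4.5/27.85) ≈ 0.81.
ε > 0: fleece jackets and wool sweaters are substitutes.

0.81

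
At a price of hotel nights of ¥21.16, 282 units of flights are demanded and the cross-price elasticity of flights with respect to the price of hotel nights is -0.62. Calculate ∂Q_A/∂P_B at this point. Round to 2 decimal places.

ε = (∂Q_A/∂P_B)·(P_B/Q_A) ⇒ ∂Q_A/∂P_B = ε·Q_A/P_B = -0.62 × 282/21.16 ≈ -8.26.

-8.26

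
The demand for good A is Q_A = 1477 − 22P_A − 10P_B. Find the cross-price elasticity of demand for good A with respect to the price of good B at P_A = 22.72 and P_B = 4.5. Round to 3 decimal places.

At P_A = 22.72 and P_B = 4.5: Q_A = 932.16.
∂Q_A/∂P_B = -10.
ε = (∂Q_A/∂P_B)(P_B/Q_A) = -10 × (4.5/932.16) ≈ -0.048.

-0.048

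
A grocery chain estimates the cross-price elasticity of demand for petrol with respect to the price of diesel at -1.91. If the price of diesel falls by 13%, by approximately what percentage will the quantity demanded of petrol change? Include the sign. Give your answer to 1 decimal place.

%ΔQ ≈ ε × %ΔP of diesel = -1.91 × (-13%) = 24.8%.

24.8%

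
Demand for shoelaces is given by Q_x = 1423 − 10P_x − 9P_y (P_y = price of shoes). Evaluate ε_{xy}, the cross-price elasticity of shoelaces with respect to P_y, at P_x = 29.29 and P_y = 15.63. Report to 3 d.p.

At P_x = 29.29 and P_y = 15.63: Q_x = 989.43.
∂Q_x/∂P_y = -9.
ε = (∂Q_x/∂P_y)(P_y/Q_x) = -9 × (15.63/989.43) ≈ -0.142.
Since ε < 0, shoelaces and shoes are complements.

-0.142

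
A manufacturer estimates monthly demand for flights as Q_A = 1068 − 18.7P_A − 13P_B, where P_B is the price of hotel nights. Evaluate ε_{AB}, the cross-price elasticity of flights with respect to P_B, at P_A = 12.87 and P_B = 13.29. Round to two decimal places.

-0.26

At P_A = 12.87 and P_B = 13.29: Q_A = 654.561.
∂Q_A/∂P_B = -13.
ε = (∂Q_A/∂P_B)(P_B/Q_A) = -13 × (13.29/654.561) ≈ -0.26.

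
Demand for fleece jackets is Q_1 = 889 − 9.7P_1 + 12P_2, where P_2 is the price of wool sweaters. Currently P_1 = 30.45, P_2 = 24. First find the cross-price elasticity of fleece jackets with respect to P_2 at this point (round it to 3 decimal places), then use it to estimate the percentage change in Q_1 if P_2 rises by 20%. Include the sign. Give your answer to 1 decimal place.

6.5%

At P_1 = 30.45, P_2 = 24: Q_1 = 881.635.
∂Q_1/∂P_2 = 12.
ε = (∂Q_1/∂P_2)(P_2/Q_1) = 12.0000 × 24/881.635 ≈ 0.327.
%ΔQ_1 ≈ ε × %ΔP_2 = 0.327 × (20%) = 6.5%.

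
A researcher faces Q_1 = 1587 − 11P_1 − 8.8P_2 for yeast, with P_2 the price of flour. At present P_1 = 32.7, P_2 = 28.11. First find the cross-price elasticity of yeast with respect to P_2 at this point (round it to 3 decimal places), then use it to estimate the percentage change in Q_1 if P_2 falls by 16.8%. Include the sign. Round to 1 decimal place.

At P_1 = 32.7, P_2 = 28.11: Q_1 = 979.932.
∂Q_1/∂P_2 = -8.8.
ε = (∂Q_1/∂P_2)(P_2/Q_1) = -8.8000 × 28.11/979.932 ≈ -0.252.
%ΔQ_1 ≈ ε × %ΔP_2 = -0.252 × (-16.8%) = 4.2%.

4.2%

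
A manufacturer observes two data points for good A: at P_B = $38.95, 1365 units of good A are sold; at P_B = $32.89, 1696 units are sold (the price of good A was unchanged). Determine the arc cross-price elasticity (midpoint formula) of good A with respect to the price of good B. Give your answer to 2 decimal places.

ΔQ_A = 1696 − 1365 = 331; ΔP_B = 32.89 − 38.95 = -6.06.
Midpoints: Q̄_A = 1530.5, P̄_B = 35.92.
ε = (ΔQ_A/Q̄_A)/(ΔP_B/P̄_B) = (331/1530.5)/(-6.06/35.92) ≈ -1.28.

-1.28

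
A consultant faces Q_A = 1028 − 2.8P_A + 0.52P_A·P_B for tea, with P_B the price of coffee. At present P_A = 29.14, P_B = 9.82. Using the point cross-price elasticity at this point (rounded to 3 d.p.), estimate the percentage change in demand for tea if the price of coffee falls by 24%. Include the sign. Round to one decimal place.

-3.3%

At P_A = 29.14, P_B = 9.82: Q_A = 1095.208.
∂Q_A/∂P_B = 0.52P_A = 15.1528.
ε = (∂Q_A/∂P_B)(P_B/Q_A) = 15.1528 × 9.82/1095.208 ≈ 0.136.
%ΔQ_A ≈ ε × %ΔP_B = 0.136 × (-24%) = -3.3%.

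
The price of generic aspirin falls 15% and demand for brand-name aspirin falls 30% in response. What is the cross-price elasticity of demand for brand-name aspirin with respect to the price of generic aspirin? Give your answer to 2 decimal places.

2.00

ε = (%ΔQ of brand-name aspirin) / (%ΔP of generic aspirin) = (-30%) / (-15%) ≈ 2.00.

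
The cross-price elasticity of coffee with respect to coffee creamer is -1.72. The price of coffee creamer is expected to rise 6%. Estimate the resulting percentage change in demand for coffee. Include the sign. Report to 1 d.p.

-10.3%

%ΔQ ≈ ε × %ΔP of coffee creamer = -1.72 × (6%) = -10.3%.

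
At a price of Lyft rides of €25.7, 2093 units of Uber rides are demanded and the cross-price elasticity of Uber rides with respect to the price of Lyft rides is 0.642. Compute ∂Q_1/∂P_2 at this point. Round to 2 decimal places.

ε = (∂Q_1/∂P_2)·(P_2/Q_1) ⇒ ∂Q_1/∂P_2 = ε·Q_1/P_2 = 0.642 × 2093/25.7 ≈ 52.28.

52.28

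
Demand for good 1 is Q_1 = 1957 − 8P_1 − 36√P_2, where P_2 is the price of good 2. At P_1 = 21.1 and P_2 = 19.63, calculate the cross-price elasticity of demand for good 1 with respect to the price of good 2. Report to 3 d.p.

-0.049

At P_1 = 21.1 and P_2 = 19.63: Q_1 = 1628.699.
∂Q_1/∂P_2 = -36/(2√P_2) = -36/(2√19.63) = -4.0627.
ε = (∂Q_1/∂P_2)(P_2/Q_1) = -4.0627 × (19.63/1628.699) ≈ -0.049.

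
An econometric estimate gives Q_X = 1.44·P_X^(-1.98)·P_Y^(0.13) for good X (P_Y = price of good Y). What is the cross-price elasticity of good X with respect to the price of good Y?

0.13

In a log-linear (constant-elasticity) demand function, the coefficient on the exponent of P_Y is the cross-price elasticity.
ε = 0.13. Positive, so good X and good Y are substitutes.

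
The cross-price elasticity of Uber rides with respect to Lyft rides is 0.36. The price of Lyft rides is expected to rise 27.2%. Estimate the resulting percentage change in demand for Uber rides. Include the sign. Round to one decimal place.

%ΔQ ≈ ε × %ΔP of Lyft rides = 0.36 × (27.2%) = 9.8%.

9.8%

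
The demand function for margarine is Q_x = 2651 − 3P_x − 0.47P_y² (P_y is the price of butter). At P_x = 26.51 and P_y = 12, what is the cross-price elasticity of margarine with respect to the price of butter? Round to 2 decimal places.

-0.05

At P_x = 26.51 and P_y = 12: Q_x = 2503.79.
∂Q_x/∂P_y = -0.94P_y = -0.94(12) = -11.2800.
ε = (∂Q_x/∂P_y)(P_y/Q_x) = -11.2800 × (12/2503.79) ≈ -0.05.
ε < 0: complements.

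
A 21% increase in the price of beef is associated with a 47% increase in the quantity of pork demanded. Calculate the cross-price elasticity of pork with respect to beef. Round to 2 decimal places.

2.24

ε = (%ΔQ of pork) / (%ΔP of beef) = (47%) / (21%) ≈ 2.24.
Positive cross-price elasticity: substitutes.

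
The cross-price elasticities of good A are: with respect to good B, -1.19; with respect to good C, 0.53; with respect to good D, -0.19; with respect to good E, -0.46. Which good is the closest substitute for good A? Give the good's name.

Substitutes have ε > 0. Among the positive values, 0.53 (good C) is largest.

good C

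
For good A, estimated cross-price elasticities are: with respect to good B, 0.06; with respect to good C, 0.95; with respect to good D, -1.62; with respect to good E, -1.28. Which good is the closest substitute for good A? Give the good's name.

Substitutes have ε > 0. Among the positive values, 0.95 (good C) is largest.

good C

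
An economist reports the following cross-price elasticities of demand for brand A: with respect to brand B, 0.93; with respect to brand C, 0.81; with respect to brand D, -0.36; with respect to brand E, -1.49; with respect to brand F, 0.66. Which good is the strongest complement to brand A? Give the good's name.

Complements have ε < 0. The most negative value is -1.49 (brand E).

brand E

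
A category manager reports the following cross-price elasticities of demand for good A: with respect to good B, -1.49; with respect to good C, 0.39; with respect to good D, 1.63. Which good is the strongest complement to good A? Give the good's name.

good B

Complements have ε < 0. The most negative value is -1.49 (good B).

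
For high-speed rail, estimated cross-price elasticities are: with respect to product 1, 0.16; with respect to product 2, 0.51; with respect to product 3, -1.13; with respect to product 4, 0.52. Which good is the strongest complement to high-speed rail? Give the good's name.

product 3

Complements have ε < 0. The most negative value is -1.13 (product 3).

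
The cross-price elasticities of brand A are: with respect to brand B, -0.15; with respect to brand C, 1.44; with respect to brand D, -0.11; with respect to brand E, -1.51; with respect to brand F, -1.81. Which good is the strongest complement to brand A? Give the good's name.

brand F

Complements have ε < 0. The most negative value is -1.81 (brand F).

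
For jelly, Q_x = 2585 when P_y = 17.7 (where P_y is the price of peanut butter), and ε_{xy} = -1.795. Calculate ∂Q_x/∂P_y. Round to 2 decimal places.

-262.15

ε = (∂Q_x/∂P_y)·(P_y/Q_x) ⇒ ∂Q_x/∂P_y = ε·Q_x/P_y = -1.795 × 2585/17.7 ≈ -262.15.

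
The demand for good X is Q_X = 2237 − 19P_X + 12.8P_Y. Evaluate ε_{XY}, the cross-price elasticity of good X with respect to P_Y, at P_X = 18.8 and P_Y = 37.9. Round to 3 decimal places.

At P_X = 18.8 and P_Y = 37.9: Q_X = 2364.92.
∂Q_X/∂P_Y = 12.8.
ε = (∂Q_X/∂P_Y)(P_Y/Q_X) = 12.8 × (37.9/2364.92) ≈ 0.205.
Since ε > 0, good X and good Y are substitutes.

0.205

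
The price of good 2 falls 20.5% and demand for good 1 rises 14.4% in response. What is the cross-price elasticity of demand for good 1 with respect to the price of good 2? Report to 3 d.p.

-0.702

ε = (%ΔQ of good 1) / (%ΔP of good 2) = (14.4%) / (-20.5%) ≈ -0.702.
Negative cross-price elasticity: complements.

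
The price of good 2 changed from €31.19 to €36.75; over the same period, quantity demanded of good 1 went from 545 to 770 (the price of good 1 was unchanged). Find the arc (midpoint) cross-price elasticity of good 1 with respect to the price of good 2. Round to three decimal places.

2.091

ΔQ_1 = 770 − 545 = 225; ΔP_2 = 36.75 − 31.19 = 5.56.
Midpoints: Q̄_1 = 657.5, P̄_2 = 33.97.
ε = (ΔQ_1/Q̄_1)/(ΔP_2/P̄_2) = (225/657.5)/(5.56/33.97) ≈ 2.091.
ε > 0: good 1 and good 2 are substitutes.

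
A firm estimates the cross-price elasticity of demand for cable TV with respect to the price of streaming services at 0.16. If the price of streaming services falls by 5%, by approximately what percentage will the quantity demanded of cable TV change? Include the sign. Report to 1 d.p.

%ΔQ ≈ ε × %ΔP of streaming services = 0.16 × (-5%) = -0.8%.

-0.8%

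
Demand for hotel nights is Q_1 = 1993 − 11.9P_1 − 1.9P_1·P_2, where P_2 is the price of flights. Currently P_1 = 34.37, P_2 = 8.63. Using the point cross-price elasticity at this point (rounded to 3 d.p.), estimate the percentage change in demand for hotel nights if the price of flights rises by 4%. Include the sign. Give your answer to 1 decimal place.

-2.2%

At P_1 = 34.37, P_2 = 8.63: Q_1 = 1020.432.
∂Q_1/∂P_2 = -1.9P_1 = -65.3030.
ε = (∂Q_1/∂P_2)(P_2/Q_1) = -65.3030 × 8.63/1020.432 ≈ -0.552.
%ΔQ_1 ≈ ε × %ΔP_2 = -0.552 × (4%) = -2.2%.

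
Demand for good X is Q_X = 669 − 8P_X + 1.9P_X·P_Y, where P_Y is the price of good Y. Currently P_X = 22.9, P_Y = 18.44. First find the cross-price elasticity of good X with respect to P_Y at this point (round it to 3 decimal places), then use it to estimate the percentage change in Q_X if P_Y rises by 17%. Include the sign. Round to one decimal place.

10.6%

At P_X = 22.9, P_Y = 18.44: Q_X = 1288.124.
∂Q_X/∂P_Y = 1.9P_X = 43.5100.
ε = (∂Q_X/∂P_Y)(P_Y/Q_X) = 43.5100 × 18.44/1288.124 ≈ 0.623.
%ΔQ_X ≈ ε × %ΔP_Y = 0.623 × (17%) = 10.6%.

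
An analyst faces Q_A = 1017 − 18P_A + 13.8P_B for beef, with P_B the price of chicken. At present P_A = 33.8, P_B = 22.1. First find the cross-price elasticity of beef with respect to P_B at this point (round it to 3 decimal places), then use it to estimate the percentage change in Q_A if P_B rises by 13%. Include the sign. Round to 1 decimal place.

5.6%

At P_A = 33.8, P_B = 22.1: Q_A = 713.58.
∂Q_A/∂P_B = 13.8.
ε = (∂Q_A/∂P_B)(P_B/Q_A) = 13.8000 × 22.1/713.58 ≈ 0.427.
%ΔQ_A ≈ ε × %ΔP_B = 0.427 × (13%) = 5.6%.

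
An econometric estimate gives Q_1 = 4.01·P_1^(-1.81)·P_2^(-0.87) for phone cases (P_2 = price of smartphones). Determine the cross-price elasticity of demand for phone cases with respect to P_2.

In a log-linear (constant-elasticity) demand function, the coefficient on the exponent of P_2 is the cross-price elasticity.
ε = -0.87. Negative, so phone cases and smartphones are complements.

-0.87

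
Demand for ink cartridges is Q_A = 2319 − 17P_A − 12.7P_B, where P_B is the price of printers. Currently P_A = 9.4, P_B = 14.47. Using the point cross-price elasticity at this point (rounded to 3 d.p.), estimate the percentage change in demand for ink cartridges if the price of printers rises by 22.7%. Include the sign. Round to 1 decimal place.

At P_A = 9.4, P_B = 14.47: Q_A = 1975.431.
∂Q_A/∂P_B = -12.7.
ε = (∂Q_A/∂P_B)(P_B/Q_A) = -12.7000 × 14.47/1975.431 ≈ -0.093.
%ΔQ_A ≈ ε × %ΔP_B = -0.093 × (22.7%) = -2.1%.

-2.1%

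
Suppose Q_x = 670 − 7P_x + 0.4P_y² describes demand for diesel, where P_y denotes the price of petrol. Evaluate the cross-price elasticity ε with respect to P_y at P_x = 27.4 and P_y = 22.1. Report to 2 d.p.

0.58

At P_x = 27.4 and P_y = 22.1: Q_x = 673.564.
∂Q_x/∂P_y = 0.8P_y = 0.8(22.1) = 17.6800.
ε = (∂Q_x/∂P_y)(P_y/Q_x) = 17.6800 × (22.1/673.564) ≈ 0.58.
ε > 0: substitutes.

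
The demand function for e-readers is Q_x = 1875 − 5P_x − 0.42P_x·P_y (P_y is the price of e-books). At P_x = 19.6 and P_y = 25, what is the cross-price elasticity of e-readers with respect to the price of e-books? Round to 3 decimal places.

At P_x = 19.6 and P_y = 25: Q_x = 1571.2.
∂Q_x/∂P_y = -0.42P_x = -0.42(19.6) = -8.2320.
ε = (∂Q_x/∂P_y)(P_y/Q_x) = -8.2320 × (25/1571.2) ≈ -0.131.
ε < 0: complements.

-0.131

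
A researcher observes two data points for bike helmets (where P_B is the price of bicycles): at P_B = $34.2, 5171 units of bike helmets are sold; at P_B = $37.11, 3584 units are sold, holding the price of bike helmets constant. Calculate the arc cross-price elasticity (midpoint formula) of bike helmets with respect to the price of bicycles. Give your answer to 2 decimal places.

ΔQ_A = 3584 − 5171 = -1587; ΔP_B = 37.11 − 34.2 = 2.91.
Midpoints: Q̄_A = 4377.5, P̄_B = 35.66.
ε = (ΔQ_A/Q̄_A)/(ΔP_B/P̄_B) = (-1587/4377.5)/(2.91/35.66) ≈ -4.44.
ε < 0: bike helmets and bicycles are complements.

-4.44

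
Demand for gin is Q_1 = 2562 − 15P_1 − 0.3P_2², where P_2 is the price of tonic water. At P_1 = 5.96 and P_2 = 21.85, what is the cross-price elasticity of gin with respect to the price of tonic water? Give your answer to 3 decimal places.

-0.123

At P_1 = 5.96 and P_2 = 21.85: Q_1 = 2329.373.
∂Q_1/∂P_2 = -0.6P_2 = -0.6(21.85) = -13.1100.
ε = (∂Q_1/∂P_2)(P_2/Q_1) = -13.1100 × (21.85/2329.373) ≈ -0.123.
ε < 0: complements.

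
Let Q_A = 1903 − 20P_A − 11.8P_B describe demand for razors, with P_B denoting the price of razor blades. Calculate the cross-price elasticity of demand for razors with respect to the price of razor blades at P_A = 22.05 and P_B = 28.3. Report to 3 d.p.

-0.296

At P_A = 22.05 and P_B = 28.3: Q_A = 1128.06.
∂Q_A/∂P_B = -11.8.
ε = (∂Q_A/∂P_B)(P_B/Q_A) = -11.8 × (28.3/1128.06) ≈ -0.296.
Since ε < 0, razors and razor blades are complements.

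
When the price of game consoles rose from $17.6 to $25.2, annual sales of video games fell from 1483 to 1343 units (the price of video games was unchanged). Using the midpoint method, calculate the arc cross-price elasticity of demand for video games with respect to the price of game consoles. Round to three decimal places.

-0.279

ΔQ_A = 1343 − 1483 = -140; ΔP_B = 25.2 − 17.6 = 7.6.
Midpoints: Q̄_A = 1413.0, P̄_B = 21.40.
ε = (ΔQ_A/Q̄_A)/(ΔP_B/P̄_B) = (-140/1413.0)/(7.6/21.40) ≈ -0.279.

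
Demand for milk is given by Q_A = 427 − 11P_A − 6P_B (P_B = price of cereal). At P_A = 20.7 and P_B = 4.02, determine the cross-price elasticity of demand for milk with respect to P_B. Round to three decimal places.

-0.138

At P_A = 20.7 and P_B = 4.02: Q_A = 175.18.
∂Q_A/∂P_B = -6.
ε = (∂Q_A/∂P_B)(P_B/Q_A) = -6 × (4.02/175.18) ≈ -0.138.
Since ε < 0, milk and cereal are complements.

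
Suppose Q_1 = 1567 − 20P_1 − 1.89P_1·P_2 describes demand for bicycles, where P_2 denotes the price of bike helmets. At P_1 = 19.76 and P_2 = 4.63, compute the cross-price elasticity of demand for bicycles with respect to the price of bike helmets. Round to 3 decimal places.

-0.173

At P_1 = 19.76 and P_2 = 4.63: Q_1 = 998.886.
∂Q_1/∂P_2 = -1.89P_1 = -1.89(19.76) = -37.3464.
ε = (∂Q_1/∂P_2)(P_2/Q_1) = -37.3464 × (4.63/998.886) ≈ -0.173.
ε < 0: complements.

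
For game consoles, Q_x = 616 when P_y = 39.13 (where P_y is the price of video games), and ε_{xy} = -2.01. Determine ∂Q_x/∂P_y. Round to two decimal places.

-31.64

ε = (∂Q_x/∂P_y)·(P_y/Q_x) ⇒ ∂Q_x/∂P_y = ε·Q_x/P_y = -2.01 × 616/39.13 ≈ -31.64.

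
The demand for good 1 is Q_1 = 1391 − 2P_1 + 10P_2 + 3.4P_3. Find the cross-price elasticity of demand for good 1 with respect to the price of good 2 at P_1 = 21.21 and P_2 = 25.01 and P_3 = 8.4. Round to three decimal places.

At P_1 = 21.21 and P_2 = 25.01 and P_3 = 8.4: Q_1 = 1627.24.
∂Q_1/∂P_2 = 10.
ε = (∂Q_1/∂P_2)(P_2/Q_1) = 10 × (25.01/1627.24) ≈ 0.154.

0.154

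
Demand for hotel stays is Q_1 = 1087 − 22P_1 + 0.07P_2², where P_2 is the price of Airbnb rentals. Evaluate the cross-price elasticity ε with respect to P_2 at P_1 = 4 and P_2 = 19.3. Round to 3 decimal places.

At P_1 = 4 and P_2 = 19.3: Q_1 = 1025.074.
∂Q_1/∂P_2 = 0.14P_2 = 0.14(19.3) = 2.7020.
ε = (∂Q_1/∂P_2)(P_2/Q_1) = 2.7020 × (19.3/1025.074) ≈ 0.051.

0.051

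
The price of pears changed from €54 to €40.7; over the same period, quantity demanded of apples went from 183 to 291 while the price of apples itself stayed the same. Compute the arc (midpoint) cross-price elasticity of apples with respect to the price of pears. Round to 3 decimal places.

-1.622

ΔQ_A = 291 − 183 = 108; ΔP_B = 40.7 − 54 = -13.3.
Midpoints: Q̄_A = 237.0, P̄_B = 47.35.
ε = (ΔQ_A/Q̄_A)/(ΔP_B/P̄_B) = (108/237.0)/(-13.3/47.35) ≈ -1.622.
ε < 0: apples and pears are complements.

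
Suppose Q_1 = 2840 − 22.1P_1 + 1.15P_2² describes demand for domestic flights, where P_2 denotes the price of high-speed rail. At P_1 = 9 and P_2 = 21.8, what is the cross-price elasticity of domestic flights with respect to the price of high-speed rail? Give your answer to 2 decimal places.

At P_1 = 9 and P_2 = 21.8: Q_1 = 3187.626.
∂Q_1/∂P_2 = 2.3P_2 = 2.3(21.8) = 50.1400.
ε = (∂Q_1/∂P_2)(P_2/Q_1) = 50.1400 × (21.8/3187.626) ≈ 0.34.

0.34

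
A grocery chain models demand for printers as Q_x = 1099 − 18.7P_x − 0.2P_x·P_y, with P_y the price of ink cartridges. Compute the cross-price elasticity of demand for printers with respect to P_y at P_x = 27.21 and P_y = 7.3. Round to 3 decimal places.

At P_x = 27.21 and P_y = 7.3: Q_x = 550.446.
∂Q_x/∂P_y = -0.2P_x = -0.2(27.21) = -5.4420.
ε = (∂Q_x/∂P_y)(P_y/Q_x) = -5.4420 × (7.3/550.446) ≈ -0.072.

-0.072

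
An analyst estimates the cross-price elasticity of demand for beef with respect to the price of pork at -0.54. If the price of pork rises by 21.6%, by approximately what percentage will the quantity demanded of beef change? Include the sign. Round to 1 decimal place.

-11.7%

%ΔQ ≈ ε × %ΔP of pork = -0.54 × (21.6%) = -11.7%.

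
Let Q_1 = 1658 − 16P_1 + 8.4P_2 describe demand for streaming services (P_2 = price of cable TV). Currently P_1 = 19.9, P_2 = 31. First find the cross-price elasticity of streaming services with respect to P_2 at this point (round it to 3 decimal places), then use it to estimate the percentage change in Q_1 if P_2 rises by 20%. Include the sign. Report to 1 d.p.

At P_1 = 19.9, P_2 = 31: Q_1 = 1600.
∂Q_1/∂P_2 = 8.4.
ε = (∂Q_1/∂P_2)(P_2/Q_1) = 8.4000 × 31/1600 ≈ 0.163.
%ΔQ_1 ≈ ε × %ΔP_2 = 0.163 × (20%) = 3.3%.

3.3%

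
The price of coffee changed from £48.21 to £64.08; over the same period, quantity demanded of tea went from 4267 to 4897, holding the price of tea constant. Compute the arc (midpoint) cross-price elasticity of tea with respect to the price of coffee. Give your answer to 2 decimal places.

ΔQ_A = 4897 − 4267 = 630; ΔP_B = 64.08 − 48.21 = 15.87.
Midpoints: Q̄_A = 4582.0, P̄_B = 56.14.
ε = (ΔQ_A/Q̄_A)/(ΔP_B/P̄_B) = (630/4582.0)/(15.87/56.14) ≈ 0.49.
ε > 0: tea and coffee are substitutes.

0.49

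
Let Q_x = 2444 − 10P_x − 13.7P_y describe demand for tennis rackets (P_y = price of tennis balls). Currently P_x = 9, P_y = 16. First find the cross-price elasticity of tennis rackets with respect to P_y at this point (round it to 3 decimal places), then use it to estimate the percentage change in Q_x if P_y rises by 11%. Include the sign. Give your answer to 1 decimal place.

-1.1%

At P_x = 9, P_y = 16: Q_x = 2134.8.
∂Q_x/∂P_y = -13.7.
ε = (∂Q_x/∂P_y)(P_y/Q_x) = -13.7000 × 16/2134.8 ≈ -0.103.
%ΔQ_x ≈ ε × %ΔP_y = -0.103 × (11%) = -1.1%.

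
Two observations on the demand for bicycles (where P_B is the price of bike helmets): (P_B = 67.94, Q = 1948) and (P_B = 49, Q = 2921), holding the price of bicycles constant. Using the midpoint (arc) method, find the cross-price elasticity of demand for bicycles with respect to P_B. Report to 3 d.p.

-1.234

ΔQ_A = 2921 − 1948 = 973; ΔP_B = 49 − 67.94 = -18.94.
Midpoints: Q̄_A = 2434.5, P̄_B = 58.47.
ε = (ΔQ_A/Q̄_A)/(ΔP_B/P̄_B) = (973/2434.5)/(-18.94/58.47) ≈ -1.234.
ε < 0: bicycles and bike helmets are complements.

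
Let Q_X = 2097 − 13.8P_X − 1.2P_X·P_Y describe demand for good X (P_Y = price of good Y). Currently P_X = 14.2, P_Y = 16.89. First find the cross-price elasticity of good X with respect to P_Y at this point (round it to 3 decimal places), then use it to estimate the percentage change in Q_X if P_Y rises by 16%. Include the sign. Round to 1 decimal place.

At P_X = 14.2, P_Y = 16.89: Q_X = 1613.234.
∂Q_X/∂P_Y = -1.2P_X = -17.0400.
ε = (∂Q_X/∂P_Y)(P_Y/Q_X) = -17.0400 × 16.89/1613.234 ≈ -0.178.
%ΔQ_X ≈ ε × %ΔP_Y = -0.178 × (16%) = -2.8%.

-2.8%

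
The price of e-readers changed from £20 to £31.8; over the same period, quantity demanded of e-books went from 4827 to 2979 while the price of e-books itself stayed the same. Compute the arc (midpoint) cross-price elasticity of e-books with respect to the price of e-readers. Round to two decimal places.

ΔQ_A = 2979 − 4827 = -1848; ΔP_B = 31.8 − 20 = 11.8.
Midpoints: Q̄_A = 3903.0, P̄_B = 25.90.
ε = (ΔQ_A/Q̄_A)/(ΔP_B/P̄_B) = (-1848/3903.0)/(11.8/25.90) ≈ -1.04.
ε < 0: e-books and e-readers are complements.

-1.04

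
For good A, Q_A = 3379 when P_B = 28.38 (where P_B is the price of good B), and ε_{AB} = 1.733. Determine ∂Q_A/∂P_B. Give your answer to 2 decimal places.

206.34

ε = (∂Q_A/∂P_B)·(P_B/Q_A) ⇒ ∂Q_A/∂P_B = ε·Q_A/P_B = 1.733 × 3379/28.38 ≈ 206.34.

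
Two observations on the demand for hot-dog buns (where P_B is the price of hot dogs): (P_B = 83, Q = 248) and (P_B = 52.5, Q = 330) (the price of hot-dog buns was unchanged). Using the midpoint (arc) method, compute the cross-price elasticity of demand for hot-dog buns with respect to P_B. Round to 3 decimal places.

ΔQ_A = 330 − 248 = 82; ΔP_B = 52.5 − 83 = -30.5.
Midpoints: Q̄_A = 289.0, P̄_B = 67.75.
ε = (ΔQ_A/Q̄_A)/(ΔP_B/P̄_B) = (82/289.0)/(-30.5/67.75) ≈ -0.630.

-0.630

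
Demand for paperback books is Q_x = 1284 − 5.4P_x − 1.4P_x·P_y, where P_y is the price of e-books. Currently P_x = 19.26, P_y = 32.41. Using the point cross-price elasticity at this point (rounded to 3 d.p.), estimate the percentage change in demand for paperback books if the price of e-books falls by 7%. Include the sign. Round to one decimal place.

20.0%

At P_x = 19.26, P_y = 32.41: Q_x = 306.093.
∂Q_x/∂P_y = -1.4P_x = -26.9640.
ε = (∂Q_x/∂P_y)(P_y/Q_x) = -26.9640 × 32.41/306.093 ≈ -2.855.
%ΔQ_x ≈ ε × %ΔP_y = -2.855 × (-7%) = 20.0%.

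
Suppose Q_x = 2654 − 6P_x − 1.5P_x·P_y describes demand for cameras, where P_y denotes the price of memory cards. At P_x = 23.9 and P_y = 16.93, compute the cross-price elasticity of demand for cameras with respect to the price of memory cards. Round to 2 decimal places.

-0.32

At P_x = 23.9 and P_y = 16.93: Q_x = 1903.659.
∂Q_x/∂P_y = -1.5P_x = -1.5(23.9) = -35.8500.
ε = (∂Q_x/∂P_y)(P_y/Q_x) = -35.8500 × (16.93/1903.659) ≈ -0.32.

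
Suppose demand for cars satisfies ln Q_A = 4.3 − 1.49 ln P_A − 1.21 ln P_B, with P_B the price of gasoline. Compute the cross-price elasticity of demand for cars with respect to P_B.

-1.21

In a log-linear (constant-elasticity) demand function, the coefficient on ln P_B is the cross-price elasticity.
ε = -1.21. Negative, so cars and gasoline are complements.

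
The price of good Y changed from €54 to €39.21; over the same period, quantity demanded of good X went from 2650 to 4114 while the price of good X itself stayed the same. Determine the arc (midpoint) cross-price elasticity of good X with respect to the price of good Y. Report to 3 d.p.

-1.364

ΔQ_X = 4114 − 2650 = 1464; ΔP_Y = 39.21 − 54 = -14.79.
Midpoints: Q̄_X = 3382.0, P̄_Y = 46.61.
ε = (ΔQ_X/Q̄_X)/(ΔP_Y/P̄_Y) = (1464/3382.0)/(-14.79/46.61) ≈ -1.364.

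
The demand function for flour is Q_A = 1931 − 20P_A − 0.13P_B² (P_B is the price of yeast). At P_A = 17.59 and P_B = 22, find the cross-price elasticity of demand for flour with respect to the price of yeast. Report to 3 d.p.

At P_A = 17.59 and P_B = 22: Q_A = 1516.28.
∂Q_A/∂P_B = -0.26P_B = -0.26(22) = -5.7200.
ε = (∂Q_A/∂P_B)(P_B/Q_A) = -5.7200 × (22/1516.28) ≈ -0.083.
ε < 0: complements.

-0.083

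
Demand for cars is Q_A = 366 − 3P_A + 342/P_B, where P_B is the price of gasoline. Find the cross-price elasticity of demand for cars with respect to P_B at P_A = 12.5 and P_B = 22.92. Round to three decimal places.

-0.043

At P_A = 12.5 and P_B = 22.92: Q_A = 343.421.
∂Q_A/∂P_B = −342/P_B² = -0.6510.
ε = (∂Q_A/∂P_B)(P_B/Q_A) = -0.6510 × (22.92/343.421) ≈ -0.043.
ε < 0: complements.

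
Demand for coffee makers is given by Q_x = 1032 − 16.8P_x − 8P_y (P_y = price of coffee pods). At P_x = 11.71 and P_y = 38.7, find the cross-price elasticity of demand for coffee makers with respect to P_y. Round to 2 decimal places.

At P_x = 11.71 and P_y = 38.7: Q_x = 525.672.
∂Q_x/∂P_y = -8.
ε = (∂Q_x/∂P_y)(P_y/Q_x) = -8 × (38.7/525.672) ≈ -0.59.
Since ε < 0, coffee makers and coffee pods are complements.

-0.59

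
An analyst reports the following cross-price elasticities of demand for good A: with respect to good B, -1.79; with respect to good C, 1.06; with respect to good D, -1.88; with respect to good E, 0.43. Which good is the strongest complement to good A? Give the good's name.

good D

Complements have ε < 0. The most negative value is -1.88 (good D).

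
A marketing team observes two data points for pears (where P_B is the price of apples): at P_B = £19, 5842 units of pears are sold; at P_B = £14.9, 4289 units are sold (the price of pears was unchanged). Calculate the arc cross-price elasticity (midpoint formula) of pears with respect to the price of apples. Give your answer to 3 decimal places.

1.267

ΔQ_A = 4289 − 5842 = -1553; ΔP_B = 14.9 − 19 = -4.1.
Midpoints: Q̄_A = 5065.5, P̄_B = 16.95.
ε = (ΔQ_A/Q̄_A)/(ΔP_B/P̄_B) = (-1553/5065.5)/(-4.1/16.95) ≈ 1.267.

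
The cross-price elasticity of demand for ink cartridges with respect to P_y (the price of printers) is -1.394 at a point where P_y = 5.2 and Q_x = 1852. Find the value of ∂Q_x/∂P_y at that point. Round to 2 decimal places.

-496.48

ε = (∂Q_x/∂P_y)·(P_y/Q_x) ⇒ ∂Q_x/∂P_y = ε·Q_x/P_y = -1.394 × 1852/5.2 ≈ -496.48.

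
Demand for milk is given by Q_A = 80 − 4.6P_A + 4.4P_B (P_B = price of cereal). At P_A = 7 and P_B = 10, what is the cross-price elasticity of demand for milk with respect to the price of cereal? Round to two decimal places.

At P_A = 7 and P_B = 10: Q_A = 91.8.
∂Q_A/∂P_B = 4.4.
ε = (∂Q_A/∂P_B)(P_B/Q_A) = 4.4 × (10/91.8) ≈ 0.48.
Since ε > 0, milk and cereal are substitutes.

0.48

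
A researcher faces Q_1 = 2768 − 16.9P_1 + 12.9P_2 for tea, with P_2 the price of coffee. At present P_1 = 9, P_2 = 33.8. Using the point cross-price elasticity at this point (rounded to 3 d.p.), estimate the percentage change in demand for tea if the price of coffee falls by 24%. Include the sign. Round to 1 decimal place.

At P_1 = 9, P_2 = 33.8: Q_1 = 3051.92.
∂Q_1/∂P_2 = 12.9.
ε = (∂Q_1/∂P_2)(P_2/Q_1) = 12.9000 × 33.8/3051.92 ≈ 0.143.
%ΔQ_1 ≈ ε × %ΔP_2 = 0.143 × (-24%) = -3.4%.

-3.4%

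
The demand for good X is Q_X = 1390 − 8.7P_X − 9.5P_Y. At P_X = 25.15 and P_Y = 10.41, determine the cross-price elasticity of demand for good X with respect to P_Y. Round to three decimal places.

-0.092

At P_X = 25.15 and P_Y = 10.41: Q_X = 1072.3.
∂Q_X/∂P_Y = -9.5.
ε = (∂Q_X/∂P_Y)(P_Y/Q_X) = -9.5 × (10.41/1072.3) ≈ -0.092.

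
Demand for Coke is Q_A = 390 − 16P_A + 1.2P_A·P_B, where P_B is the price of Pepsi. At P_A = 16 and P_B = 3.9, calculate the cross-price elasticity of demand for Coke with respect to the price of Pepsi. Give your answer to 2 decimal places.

At P_A = 16 and P_B = 3.9: Q_A = 208.88.
∂Q_A/∂P_B = 1.2P_A = 1.2(16) = 19.2000.
ε = (∂Q_A/∂P_B)(P_B/Q_A) = 19.2000 × (3.9/208.88) ≈ 0.36.
ε > 0: substitutes.

0.36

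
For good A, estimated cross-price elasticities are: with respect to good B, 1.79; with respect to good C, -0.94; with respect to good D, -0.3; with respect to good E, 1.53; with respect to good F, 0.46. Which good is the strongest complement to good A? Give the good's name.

good C

Complements have ε < 0. The most negative value is -0.94 (good C).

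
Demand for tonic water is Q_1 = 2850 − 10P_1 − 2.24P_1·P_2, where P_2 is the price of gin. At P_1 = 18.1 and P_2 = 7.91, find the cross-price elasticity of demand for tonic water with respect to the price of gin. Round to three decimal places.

At P_1 = 18.1 and P_2 = 7.91: Q_1 = 2348.297.
∂Q_1/∂P_2 = -2.24P_1 = -2.24(18.1) = -40.5440.
ε = (∂Q_1/∂P_2)(P_2/Q_1) = -40.5440 × (7.91/2348.297) ≈ -0.137.
ε < 0: complements.

-0.137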